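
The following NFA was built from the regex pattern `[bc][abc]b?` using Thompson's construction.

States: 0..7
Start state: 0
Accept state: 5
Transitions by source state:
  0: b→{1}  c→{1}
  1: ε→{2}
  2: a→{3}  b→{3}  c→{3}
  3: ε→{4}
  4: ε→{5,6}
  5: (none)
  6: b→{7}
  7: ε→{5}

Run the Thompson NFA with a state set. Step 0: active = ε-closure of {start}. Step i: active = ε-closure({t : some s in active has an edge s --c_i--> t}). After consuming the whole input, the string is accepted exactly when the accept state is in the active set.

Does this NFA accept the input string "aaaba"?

Answer: REJECT

Trace:
initial (ε-close {0}): {0}
'a' @ 1: {}  — no active states
rest 'aaba' ignored (set empty)
after full input: {}  (accept=5 not in)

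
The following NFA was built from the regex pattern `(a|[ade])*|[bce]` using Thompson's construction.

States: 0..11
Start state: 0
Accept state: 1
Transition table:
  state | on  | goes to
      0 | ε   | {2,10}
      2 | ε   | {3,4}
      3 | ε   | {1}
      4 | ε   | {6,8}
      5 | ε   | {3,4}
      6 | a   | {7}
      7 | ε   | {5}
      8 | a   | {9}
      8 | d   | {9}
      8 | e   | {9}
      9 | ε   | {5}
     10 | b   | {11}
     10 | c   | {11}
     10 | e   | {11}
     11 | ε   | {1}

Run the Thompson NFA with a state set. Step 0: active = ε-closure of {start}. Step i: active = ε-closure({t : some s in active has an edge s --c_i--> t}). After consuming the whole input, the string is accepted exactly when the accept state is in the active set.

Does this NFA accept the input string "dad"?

Answer: ACCEPT

Steps:
start: ε-closure({0}) = {0,1,2,3,4,6,8,10}
'd' @ 1: {1,3,4,5,6,8,9}  [accepting]
'a' @ 2: {1,3,4,5,6,7,8,9}  [accepting]
'd' @ 3: {1,3,4,5,6,8,9}  [accepting]
after full input: {1,3,4,5,6,8,9}  (accept=1 in)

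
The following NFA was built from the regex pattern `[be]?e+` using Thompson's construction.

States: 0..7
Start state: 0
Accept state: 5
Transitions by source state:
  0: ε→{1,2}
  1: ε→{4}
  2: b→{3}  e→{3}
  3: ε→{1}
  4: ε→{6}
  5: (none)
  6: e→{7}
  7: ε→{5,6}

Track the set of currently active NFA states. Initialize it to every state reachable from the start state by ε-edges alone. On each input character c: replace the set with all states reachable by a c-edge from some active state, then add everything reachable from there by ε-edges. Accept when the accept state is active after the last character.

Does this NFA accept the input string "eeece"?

Answer: REJECT

Derivation:
S₀ = ε-closure({0}) = {0,1,2,4,6}
'e' @ 1: {1,3,4,5,6,7}  [accepting]
'e' @ 2: {5,6,7}  [accepting]
'e' @ 3: {5,6,7}  [accepting]
'c' @ 4: {}  — state set empty
rest 'e' ignored (set empty)
after full input: {}  (accept=5 not in)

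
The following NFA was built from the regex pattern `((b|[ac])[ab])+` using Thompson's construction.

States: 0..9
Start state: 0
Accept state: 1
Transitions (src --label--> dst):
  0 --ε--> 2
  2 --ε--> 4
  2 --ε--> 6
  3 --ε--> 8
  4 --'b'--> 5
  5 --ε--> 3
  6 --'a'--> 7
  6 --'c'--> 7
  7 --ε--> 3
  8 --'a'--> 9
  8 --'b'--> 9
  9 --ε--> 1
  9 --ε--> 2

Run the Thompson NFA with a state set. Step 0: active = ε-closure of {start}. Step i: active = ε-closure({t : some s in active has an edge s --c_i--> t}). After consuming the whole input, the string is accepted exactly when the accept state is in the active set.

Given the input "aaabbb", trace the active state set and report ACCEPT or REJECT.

start: ε-closure({0}) = {0,2,4,6}
'a' @ 1: {3,7,8}
'a' @ 2: {1,2,4,6,9}  (accept∈set)
'a' @ 3: {3,7,8}
'b' @ 4: {1,2,4,6,9}  (accept∈set)
'b' @ 5: {3,5,8}
'b' @ 6: {1,2,4,6,9}  (accept∈set)
final: {1,2,4,6,9}; accept 1 in set

Answer: ACCEPT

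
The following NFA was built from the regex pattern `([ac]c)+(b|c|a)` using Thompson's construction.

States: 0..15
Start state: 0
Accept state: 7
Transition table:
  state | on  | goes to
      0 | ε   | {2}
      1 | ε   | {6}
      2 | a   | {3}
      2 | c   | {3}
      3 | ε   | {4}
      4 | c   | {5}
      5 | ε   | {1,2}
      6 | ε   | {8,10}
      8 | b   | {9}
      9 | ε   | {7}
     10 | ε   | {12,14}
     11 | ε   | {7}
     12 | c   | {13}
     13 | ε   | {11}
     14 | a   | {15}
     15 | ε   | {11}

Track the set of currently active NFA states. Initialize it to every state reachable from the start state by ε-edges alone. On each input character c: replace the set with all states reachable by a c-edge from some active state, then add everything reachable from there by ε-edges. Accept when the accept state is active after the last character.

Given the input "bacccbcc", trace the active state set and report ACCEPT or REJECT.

S₀ = ε-closure({0}) = {0,2}
'b' @ 1: {}  — no active states
rest 'acccbcc' ignored (set empty)
final: {}; accept 7 not in set

Answer: REJECT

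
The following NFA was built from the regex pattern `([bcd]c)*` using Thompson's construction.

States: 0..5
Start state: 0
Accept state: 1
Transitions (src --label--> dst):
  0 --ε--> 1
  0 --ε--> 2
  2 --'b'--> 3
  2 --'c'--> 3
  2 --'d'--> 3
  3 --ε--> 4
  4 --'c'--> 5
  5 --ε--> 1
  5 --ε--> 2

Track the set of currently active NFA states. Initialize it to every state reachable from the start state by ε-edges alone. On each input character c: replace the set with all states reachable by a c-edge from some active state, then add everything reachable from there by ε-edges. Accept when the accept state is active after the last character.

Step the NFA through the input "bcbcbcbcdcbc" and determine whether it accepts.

start: ε-closure({0}) = {0,1,2}
'b' @ 1: {3,4}
'c' @ 2: {1,2,5}  (accept∈set)
'b' @ 3: {3,4}
'c' @ 4: {1,2,5}  (accept∈set)
'b' @ 5: {3,4}
'c' @ 6: {1,2,5}  (accept∈set)
'b' @ 7: {3,4}
'c' @ 8: {1,2,5}  (accept∈set)
'd' @ 9: {3,4}
'c' @ 10: {1,2,5}  (accept∈set)
'b' @ 11: {3,4}
'c' @ 12: {1,2,5}  (accept∈set)
final: {1,2,5}; accept 1 in set

Answer: ACCEPT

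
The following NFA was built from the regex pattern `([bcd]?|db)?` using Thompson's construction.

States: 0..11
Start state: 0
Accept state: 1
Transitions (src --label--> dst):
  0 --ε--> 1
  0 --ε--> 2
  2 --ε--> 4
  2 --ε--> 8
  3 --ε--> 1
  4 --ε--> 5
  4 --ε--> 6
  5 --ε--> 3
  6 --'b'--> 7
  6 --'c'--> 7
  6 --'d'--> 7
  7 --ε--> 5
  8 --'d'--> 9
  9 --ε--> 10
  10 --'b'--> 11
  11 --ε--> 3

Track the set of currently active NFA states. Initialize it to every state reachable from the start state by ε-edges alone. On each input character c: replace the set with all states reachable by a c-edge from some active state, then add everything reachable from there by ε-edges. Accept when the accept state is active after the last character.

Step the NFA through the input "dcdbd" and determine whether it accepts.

Answer: REJECT

Derivation:
S₀ = ε-closure({0}) = {0,1,2,3,4,5,6,8}
'd' @ 1: {1,3,5,7,9,10}  (accept∈set)
'c' @ 2: {}  — dead — no transitions
rest 'dbd' ignored (set empty)
final: {}; accept 1 not in set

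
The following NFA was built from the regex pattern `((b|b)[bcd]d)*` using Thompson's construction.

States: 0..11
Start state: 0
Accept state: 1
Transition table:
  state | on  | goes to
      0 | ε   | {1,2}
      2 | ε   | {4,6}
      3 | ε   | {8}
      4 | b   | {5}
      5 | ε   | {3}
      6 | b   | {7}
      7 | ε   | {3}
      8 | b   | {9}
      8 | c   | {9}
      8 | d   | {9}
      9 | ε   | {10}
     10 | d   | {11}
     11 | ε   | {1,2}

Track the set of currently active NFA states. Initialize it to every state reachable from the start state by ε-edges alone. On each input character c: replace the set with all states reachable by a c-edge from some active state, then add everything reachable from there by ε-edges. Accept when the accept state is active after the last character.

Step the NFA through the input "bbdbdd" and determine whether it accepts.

Answer: ACCEPT

Derivation:
start: ε-closure({0}) = {0,1,2,4,6}
'b' @ 1: {3,5,7,8}
'b' @ 2: {9,10}
'd' @ 3: {1,2,4,6,11}  (accept∈set)
'b' @ 4: {3,5,7,8}
'd' @ 5: {9,10}
'd' @ 6: {1,2,4,6,11}  (accept∈set)
final: {1,2,4,6,11}; accept 1 in set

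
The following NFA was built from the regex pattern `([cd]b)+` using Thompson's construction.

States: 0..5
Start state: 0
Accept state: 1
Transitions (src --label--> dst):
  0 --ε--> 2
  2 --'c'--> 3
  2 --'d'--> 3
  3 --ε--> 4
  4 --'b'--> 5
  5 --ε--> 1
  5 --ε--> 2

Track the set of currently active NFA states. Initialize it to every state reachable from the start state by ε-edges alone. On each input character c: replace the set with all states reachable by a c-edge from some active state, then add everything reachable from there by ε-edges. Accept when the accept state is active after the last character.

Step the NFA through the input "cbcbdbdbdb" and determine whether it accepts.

initial (ε-close {0}): {0,2}
'c' @ 1: {3,4}
'b' @ 2: {1,2,5}  (accept∈set)
'c' @ 3: {3,4}
'b' @ 4: {1,2,5}  (accept∈set)
'd' @ 5: {3,4}
'b' @ 6: {1,2,5}  (accept∈set)
'd' @ 7: {3,4}
'b' @ 8: {1,2,5}  (accept∈set)
'd' @ 9: {3,4}
'b' @ 10: {1,2,5}  (accept∈set)
end set {1,2,5} — state 1 in

Answer: ACCEPT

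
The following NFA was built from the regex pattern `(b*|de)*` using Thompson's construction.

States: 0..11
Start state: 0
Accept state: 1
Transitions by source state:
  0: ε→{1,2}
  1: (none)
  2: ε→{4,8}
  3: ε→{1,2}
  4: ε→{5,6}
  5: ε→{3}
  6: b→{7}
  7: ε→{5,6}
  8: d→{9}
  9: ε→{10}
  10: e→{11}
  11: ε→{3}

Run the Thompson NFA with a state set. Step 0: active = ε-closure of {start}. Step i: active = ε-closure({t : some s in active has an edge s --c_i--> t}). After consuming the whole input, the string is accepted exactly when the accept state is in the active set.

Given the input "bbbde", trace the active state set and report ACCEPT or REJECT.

Answer: ACCEPT

Steps:
initial (ε-close {0}): {0,1,2,3,4,5,6,8}
'b' @ 1: {1,2,3,4,5,6,7,8}  (accept∈set)
'b' @ 2: {1,2,3,4,5,6,7,8}  (accept∈set)
'b' @ 3: {1,2,3,4,5,6,7,8}  (accept∈set)
'd' @ 4: {9,10}
'e' @ 5: {1,2,3,4,5,6,8,11}  (accept∈set)
end set {1,2,3,4,5,6,8,11} — state 1 in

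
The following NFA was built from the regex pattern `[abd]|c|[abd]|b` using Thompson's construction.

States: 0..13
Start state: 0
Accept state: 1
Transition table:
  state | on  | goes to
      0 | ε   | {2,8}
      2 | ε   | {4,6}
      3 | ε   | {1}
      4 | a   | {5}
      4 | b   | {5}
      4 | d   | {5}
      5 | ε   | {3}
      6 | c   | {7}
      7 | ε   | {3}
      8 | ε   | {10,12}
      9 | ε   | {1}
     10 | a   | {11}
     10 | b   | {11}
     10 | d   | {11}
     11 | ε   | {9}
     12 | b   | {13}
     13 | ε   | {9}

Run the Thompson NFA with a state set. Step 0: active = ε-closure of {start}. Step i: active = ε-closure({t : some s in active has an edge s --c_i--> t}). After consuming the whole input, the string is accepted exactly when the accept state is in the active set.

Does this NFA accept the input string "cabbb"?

S₀ = ε-closure({0}) = {0,2,4,6,8,10,12}
'c' @ 1: {1,3,7}  [accepting]
'a' @ 2: {}  — state set empty
rest 'bbb' ignored (set empty)
after full input: {}  (accept=1 not in)

Answer: REJECT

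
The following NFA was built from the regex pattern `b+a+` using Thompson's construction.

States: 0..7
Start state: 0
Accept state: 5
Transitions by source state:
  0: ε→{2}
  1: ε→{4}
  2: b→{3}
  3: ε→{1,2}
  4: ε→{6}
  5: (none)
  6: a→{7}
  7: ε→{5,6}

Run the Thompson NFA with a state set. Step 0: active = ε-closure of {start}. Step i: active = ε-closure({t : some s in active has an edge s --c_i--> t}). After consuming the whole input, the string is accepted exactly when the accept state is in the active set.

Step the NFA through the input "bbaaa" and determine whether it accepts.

Answer: ACCEPT

Trace:
start: ε-closure({0}) = {0,2}
'b' @ 1: {1,2,3,4,6}
'b' @ 2: {1,2,3,4,6}
'a' @ 3: {5,6,7}  (accept∈set)
'a' @ 4: {5,6,7}  (accept∈set)
'a' @ 5: {5,6,7}  (accept∈set)
final: {5,6,7}; accept 5 in set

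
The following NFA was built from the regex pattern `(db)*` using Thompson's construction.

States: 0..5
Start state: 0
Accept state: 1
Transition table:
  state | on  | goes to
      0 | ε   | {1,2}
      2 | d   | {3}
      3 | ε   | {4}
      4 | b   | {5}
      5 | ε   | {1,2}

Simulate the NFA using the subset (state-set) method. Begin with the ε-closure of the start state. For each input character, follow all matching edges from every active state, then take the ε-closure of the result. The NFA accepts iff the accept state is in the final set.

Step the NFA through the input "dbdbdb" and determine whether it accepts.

Answer: ACCEPT

Derivation:
S₀ = ε-closure({0}) = {0,1,2}
'd' @ 1: {3,4}
'b' @ 2: {1,2,5}  [accepting]
'd' @ 3: {3,4}
'b' @ 4: {1,2,5}  [accepting]
'd' @ 5: {3,4}
'b' @ 6: {1,2,5}  [accepting]
end set {1,2,5} — state 1 in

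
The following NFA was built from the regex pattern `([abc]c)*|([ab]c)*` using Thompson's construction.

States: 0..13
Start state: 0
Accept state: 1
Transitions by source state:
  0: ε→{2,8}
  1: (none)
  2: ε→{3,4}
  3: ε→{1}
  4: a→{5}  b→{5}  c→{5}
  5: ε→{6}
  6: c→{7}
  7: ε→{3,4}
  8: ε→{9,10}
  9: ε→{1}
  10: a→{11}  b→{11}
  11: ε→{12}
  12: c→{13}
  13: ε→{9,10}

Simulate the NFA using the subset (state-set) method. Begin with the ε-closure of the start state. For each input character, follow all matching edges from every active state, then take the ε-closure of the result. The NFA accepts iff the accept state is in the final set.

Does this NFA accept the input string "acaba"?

Answer: REJECT

Steps:
initial (ε-close {0}): {0,1,2,3,4,8,9,10}
'a' @ 1: {5,6,11,12}
'c' @ 2: {1,3,4,7,9,10,13}  [accepting]
'a' @ 3: {5,6,11,12}
'b' @ 4: {}  — dead — no transitions
rest 'a' ignored (set empty)
end set {} — state 1 not in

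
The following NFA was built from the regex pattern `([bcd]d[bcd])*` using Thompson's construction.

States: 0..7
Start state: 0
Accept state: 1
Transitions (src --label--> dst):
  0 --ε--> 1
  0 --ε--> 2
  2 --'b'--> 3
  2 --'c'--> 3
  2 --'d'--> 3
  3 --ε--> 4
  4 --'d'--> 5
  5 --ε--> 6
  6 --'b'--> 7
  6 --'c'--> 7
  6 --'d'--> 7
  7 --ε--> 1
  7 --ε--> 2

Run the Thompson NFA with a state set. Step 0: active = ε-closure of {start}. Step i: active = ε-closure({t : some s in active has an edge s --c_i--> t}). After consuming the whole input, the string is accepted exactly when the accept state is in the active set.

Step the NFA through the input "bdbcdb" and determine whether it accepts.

Answer: ACCEPT

Trace:
initial (ε-close {0}): {0,1,2}
'b' @ 1: {3,4}
'd' @ 2: {5,6}
'b' @ 3: {1,2,7}  [accepting]
'c' @ 4: {3,4}
'd' @ 5: {5,6}
'b' @ 6: {1,2,7}  [accepting]
after full input: {1,2,7}  (accept=1 in)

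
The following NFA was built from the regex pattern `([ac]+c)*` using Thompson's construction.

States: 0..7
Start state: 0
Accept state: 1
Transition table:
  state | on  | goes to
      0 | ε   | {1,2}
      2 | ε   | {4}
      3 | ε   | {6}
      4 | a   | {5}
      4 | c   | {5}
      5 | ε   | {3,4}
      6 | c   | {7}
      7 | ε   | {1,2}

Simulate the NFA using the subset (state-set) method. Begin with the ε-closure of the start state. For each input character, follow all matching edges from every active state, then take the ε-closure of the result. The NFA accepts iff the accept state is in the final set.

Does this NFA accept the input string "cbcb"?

S₀ = ε-closure({0}) = {0,1,2,4}
'c' @ 1: {3,4,5,6}
'b' @ 2: {}  — no active states
rest 'cb' ignored (set empty)
end set {} — state 1 not in

Answer: REJECT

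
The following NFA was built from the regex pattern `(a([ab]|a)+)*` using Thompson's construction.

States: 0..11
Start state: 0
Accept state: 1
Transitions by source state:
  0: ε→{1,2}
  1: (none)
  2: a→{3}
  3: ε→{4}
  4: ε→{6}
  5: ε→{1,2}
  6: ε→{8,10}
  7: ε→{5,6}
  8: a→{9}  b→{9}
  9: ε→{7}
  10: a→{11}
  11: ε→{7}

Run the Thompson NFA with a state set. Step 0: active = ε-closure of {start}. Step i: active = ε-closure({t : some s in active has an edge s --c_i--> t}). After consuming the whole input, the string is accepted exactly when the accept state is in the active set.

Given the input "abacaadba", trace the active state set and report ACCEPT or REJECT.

Answer: REJECT

Trace:
start: ε-closure({0}) = {0,1,2}
'a' @ 1: {3,4,6,8,10}
'b' @ 2: {1,2,5,6,7,8,9,10}  [accepting]
'a' @ 3: {1,2,3,4,5,6,7,8,9,10,11}  [accepting]
'c' @ 4: {}  — no active states
rest 'aadba' ignored (set empty)
after full input: {}  (accept=1 not in)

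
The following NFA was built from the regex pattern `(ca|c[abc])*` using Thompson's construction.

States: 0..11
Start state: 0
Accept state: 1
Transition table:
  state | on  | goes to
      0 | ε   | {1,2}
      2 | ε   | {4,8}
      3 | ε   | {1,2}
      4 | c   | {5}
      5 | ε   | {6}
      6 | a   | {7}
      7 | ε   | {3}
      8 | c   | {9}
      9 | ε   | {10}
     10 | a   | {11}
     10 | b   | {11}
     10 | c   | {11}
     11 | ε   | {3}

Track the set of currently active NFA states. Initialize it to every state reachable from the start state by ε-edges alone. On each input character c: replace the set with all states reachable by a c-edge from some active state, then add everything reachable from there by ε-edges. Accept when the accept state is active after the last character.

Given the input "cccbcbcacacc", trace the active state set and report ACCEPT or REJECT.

Answer: ACCEPT

Steps:
start: ε-closure({0}) = {0,1,2,4,8}
'c' @ 1: {5,6,9,10}
'c' @ 2: {1,2,3,4,8,11}  (accept∈set)
'c' @ 3: {5,6,9,10}
'b' @ 4: {1,2,3,4,8,11}  (accept∈set)
'c' @ 5: {5,6,9,10}
'b' @ 6: {1,2,3,4,8,11}  (accept∈set)
'c' @ 7: {5,6,9,10}
'a' @ 8: {1,2,3,4,7,8,11}  (accept∈set)
'c' @ 9: {5,6,9,10}
'a' @ 10: {1,2,3,4,7,8,11}  (accept∈set)
'c' @ 11: {5,6,9,10}
'c' @ 12: {1,2,3,4,8,11}  (accept∈set)
final: {1,2,3,4,8,11}; accept 1 in set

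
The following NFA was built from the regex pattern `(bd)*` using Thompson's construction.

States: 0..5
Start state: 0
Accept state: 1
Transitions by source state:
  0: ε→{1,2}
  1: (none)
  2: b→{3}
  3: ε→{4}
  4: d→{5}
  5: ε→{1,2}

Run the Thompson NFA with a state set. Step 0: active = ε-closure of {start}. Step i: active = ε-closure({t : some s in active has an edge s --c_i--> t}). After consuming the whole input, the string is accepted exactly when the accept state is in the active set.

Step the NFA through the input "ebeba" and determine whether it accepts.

initial (ε-close {0}): {0,1,2}
'e' @ 1: {}  — dead — no transitions
rest 'beba' ignored (set empty)
end set {} — state 1 not in

Answer: REJECT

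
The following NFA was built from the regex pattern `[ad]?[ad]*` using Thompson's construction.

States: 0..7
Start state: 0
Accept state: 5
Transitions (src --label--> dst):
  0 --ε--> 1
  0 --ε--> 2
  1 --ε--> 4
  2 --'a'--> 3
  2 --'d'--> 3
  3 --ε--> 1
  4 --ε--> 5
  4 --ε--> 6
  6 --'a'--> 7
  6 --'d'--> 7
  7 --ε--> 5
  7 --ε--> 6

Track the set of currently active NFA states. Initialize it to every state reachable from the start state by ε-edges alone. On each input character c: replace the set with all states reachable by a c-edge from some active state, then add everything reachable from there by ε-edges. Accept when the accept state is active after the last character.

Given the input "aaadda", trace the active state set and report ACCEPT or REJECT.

Answer: ACCEPT

Derivation:
S₀ = ε-closure({0}) = {0,1,2,4,5,6}
'a' @ 1: {1,3,4,5,6,7}  [accepting]
'a' @ 2: {5,6,7}  [accepting]
'a' @ 3: {5,6,7}  [accepting]
'd' @ 4: {5,6,7}  [accepting]
'd' @ 5: {5,6,7}  [accepting]
'a' @ 6: {5,6,7}  [accepting]
after full input: {5,6,7}  (accept=5 in)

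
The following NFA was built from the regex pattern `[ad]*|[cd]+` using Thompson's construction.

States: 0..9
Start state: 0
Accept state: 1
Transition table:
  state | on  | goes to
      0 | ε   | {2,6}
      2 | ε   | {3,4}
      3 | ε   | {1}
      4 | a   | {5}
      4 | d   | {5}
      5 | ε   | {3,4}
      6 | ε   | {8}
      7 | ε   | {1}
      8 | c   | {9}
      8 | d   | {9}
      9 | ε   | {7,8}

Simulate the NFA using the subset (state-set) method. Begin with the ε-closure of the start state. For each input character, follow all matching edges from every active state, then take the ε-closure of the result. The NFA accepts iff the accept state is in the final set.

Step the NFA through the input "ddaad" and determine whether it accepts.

initial (ε-close {0}): {0,1,2,3,4,6,8}
'd' @ 1: {1,3,4,5,7,8,9}  [accepting]
'd' @ 2: {1,3,4,5,7,8,9}  [accepting]
'a' @ 3: {1,3,4,5}  [accepting]
'a' @ 4: {1,3,4,5}  [accepting]
'd' @ 5: {1,3,4,5}  [accepting]
final: {1,3,4,5}; accept 1 in set

Answer: ACCEPT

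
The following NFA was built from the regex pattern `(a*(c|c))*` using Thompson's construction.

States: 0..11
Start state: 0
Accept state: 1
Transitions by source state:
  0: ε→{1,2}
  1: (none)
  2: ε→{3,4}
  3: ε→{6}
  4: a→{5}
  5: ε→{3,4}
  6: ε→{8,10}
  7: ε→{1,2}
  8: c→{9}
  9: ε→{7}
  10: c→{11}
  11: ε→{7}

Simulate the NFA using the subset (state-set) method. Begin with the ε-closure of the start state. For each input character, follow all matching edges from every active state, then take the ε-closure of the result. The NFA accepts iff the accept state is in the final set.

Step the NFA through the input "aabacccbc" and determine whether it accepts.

Answer: REJECT

Steps:
S₀ = ε-closure({0}) = {0,1,2,3,4,6,8,10}
'a' @ 1: {3,4,5,6,8,10}
'a' @ 2: {3,4,5,6,8,10}
'b' @ 3: {}  — dead — no transitions
rest 'acccbc' ignored (set empty)
final: {}; accept 1 not in set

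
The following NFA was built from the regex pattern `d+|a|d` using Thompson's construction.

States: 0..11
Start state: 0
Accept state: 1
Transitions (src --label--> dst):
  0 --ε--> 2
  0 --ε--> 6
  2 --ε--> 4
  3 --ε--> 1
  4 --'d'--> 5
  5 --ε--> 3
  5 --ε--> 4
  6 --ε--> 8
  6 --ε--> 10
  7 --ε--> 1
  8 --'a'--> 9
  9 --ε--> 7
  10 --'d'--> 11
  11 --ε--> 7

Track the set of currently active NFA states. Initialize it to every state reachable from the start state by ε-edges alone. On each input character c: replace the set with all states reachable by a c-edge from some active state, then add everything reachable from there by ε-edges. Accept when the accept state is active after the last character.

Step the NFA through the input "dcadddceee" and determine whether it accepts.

Answer: REJECT

Trace:
initial (ε-close {0}): {0,2,4,6,8,10}
'd' @ 1: {1,3,4,5,7,11}  ✓accept
'c' @ 2: {}  — no active states
rest 'adddceee' ignored (set empty)
end set {} — state 1 not in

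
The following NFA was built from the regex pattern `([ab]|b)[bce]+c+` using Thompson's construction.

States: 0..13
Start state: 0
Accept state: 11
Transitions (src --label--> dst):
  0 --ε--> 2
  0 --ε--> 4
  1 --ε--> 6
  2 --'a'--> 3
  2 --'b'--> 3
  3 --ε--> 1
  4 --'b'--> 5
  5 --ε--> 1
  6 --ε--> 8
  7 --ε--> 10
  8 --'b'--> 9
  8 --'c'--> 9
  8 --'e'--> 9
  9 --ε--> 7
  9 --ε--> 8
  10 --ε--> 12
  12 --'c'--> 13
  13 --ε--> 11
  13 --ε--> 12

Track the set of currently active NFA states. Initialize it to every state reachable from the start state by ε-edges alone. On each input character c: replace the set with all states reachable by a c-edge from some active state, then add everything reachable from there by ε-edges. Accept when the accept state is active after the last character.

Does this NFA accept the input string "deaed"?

Answer: REJECT

Derivation:
S₀ = ε-closure({0}) = {0,2,4}
'd' @ 1: {}  — no active states
rest 'eaed' ignored (set empty)
end set {} — state 11 not in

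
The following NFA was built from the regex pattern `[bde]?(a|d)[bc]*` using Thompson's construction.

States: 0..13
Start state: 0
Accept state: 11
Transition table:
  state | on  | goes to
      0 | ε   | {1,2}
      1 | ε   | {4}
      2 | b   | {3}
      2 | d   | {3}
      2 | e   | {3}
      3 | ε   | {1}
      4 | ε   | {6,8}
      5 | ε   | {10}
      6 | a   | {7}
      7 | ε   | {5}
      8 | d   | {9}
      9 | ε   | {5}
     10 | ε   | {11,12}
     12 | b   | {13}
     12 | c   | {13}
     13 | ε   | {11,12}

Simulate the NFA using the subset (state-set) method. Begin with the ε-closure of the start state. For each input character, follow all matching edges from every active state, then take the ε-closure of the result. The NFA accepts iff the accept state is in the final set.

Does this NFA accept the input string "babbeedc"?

Answer: REJECT

Steps:
S₀ = ε-closure({0}) = {0,1,2,4,6,8}
'b' @ 1: {1,3,4,6,8}
'a' @ 2: {5,7,10,11,12}  (accept∈set)
'b' @ 3: {11,12,13}  (accept∈set)
'b' @ 4: {11,12,13}  (accept∈set)
'e' @ 5: {}  — dead — no transitions
rest 'edc' ignored (set empty)
after full input: {}  (accept=11 not in)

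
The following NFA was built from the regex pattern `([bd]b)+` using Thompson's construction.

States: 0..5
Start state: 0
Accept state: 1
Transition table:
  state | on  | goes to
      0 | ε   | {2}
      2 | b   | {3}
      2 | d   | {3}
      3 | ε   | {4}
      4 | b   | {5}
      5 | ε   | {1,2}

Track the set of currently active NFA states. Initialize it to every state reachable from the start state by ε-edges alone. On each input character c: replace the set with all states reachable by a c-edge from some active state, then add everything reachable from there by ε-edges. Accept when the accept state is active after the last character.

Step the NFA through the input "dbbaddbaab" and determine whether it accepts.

Answer: REJECT

Derivation:
initial (ε-close {0}): {0,2}
'd' @ 1: {3,4}
'b' @ 2: {1,2,5}  [accepting]
'b' @ 3: {3,4}
'a' @ 4: {}  — dead — no transitions
rest 'ddbaab' ignored (set empty)
after full input: {}  (accept=1 not in)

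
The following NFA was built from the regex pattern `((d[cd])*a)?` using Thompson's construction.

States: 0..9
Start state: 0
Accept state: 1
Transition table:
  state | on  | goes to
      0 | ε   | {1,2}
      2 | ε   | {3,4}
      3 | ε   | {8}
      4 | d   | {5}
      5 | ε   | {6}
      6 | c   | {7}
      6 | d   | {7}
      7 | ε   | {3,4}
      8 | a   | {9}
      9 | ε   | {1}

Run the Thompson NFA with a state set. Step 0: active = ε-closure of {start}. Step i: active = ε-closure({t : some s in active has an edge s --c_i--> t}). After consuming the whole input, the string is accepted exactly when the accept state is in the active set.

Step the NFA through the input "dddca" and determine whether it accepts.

start: ε-closure({0}) = {0,1,2,3,4,8}
'd' @ 1: {5,6}
'd' @ 2: {3,4,7,8}
'd' @ 3: {5,6}
'c' @ 4: {3,4,7,8}
'a' @ 5: {1,9}  [accepting]
after full input: {1,9}  (accept=1 in)

Answer: ACCEPT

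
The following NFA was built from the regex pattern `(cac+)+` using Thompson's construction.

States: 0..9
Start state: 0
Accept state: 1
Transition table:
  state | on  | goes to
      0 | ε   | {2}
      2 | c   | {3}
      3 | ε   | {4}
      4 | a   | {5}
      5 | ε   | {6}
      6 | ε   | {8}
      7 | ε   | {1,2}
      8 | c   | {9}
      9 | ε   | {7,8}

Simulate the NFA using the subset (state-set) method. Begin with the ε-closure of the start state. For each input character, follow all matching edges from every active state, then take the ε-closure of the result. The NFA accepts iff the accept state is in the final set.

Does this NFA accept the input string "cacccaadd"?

start: ε-closure({0}) = {0,2}
'c' @ 1: {3,4}
'a' @ 2: {5,6,8}
'c' @ 3: {1,2,7,8,9}  ✓accept
'c' @ 4: {1,2,3,4,7,8,9}  ✓accept
'c' @ 5: {1,2,3,4,7,8,9}  ✓accept
'a' @ 6: {5,6,8}
'a' @ 7: {}  — dead — no transitions
rest 'dd' ignored (set empty)
final: {}; accept 1 not in set

Answer: REJECT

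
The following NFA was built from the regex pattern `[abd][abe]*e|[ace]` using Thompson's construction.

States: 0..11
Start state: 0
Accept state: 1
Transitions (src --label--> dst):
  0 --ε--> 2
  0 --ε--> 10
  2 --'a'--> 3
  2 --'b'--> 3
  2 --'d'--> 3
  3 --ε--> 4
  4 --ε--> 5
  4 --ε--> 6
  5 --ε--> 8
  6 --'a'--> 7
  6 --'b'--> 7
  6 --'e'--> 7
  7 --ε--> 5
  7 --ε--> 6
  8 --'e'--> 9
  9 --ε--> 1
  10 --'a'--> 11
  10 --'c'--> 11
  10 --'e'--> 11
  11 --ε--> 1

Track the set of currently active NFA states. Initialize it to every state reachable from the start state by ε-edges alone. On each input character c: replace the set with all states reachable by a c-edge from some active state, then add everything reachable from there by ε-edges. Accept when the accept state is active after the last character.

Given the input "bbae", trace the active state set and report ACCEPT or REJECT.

initial (ε-close {0}): {0,2,10}
'b' @ 1: {3,4,5,6,8}
'b' @ 2: {5,6,7,8}
'a' @ 3: {5,6,7,8}
'e' @ 4: {1,5,6,7,8,9}  [accepting]
end set {1,5,6,7,8,9} — state 1 in

Answer: ACCEPT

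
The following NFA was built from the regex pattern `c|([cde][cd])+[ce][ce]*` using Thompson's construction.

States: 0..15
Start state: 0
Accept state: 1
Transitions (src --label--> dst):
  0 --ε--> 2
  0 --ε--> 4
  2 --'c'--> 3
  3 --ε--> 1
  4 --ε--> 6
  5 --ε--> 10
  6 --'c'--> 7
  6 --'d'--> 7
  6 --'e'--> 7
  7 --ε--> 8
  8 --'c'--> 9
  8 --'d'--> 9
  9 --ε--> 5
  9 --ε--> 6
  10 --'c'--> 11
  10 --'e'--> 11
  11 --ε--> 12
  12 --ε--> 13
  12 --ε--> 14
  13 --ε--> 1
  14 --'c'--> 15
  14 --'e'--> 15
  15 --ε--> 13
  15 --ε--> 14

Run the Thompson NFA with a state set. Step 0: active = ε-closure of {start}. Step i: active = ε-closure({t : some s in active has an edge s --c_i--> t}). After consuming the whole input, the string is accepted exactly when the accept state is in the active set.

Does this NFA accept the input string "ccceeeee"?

S₀ = ε-closure({0}) = {0,2,4,6}
'c' @ 1: {1,3,7,8}  (accept∈set)
'c' @ 2: {5,6,9,10}
'c' @ 3: {1,7,8,11,12,13,14}  (accept∈set)
'e' @ 4: {1,13,14,15}  (accept∈set)
'e' @ 5: {1,13,14,15}  (accept∈set)
'e' @ 6: {1,13,14,15}  (accept∈set)
'e' @ 7: {1,13,14,15}  (accept∈set)
'e' @ 8: {1,13,14,15}  (accept∈set)
after full input: {1,13,14,15}  (accept=1 in)

Answer: ACCEPT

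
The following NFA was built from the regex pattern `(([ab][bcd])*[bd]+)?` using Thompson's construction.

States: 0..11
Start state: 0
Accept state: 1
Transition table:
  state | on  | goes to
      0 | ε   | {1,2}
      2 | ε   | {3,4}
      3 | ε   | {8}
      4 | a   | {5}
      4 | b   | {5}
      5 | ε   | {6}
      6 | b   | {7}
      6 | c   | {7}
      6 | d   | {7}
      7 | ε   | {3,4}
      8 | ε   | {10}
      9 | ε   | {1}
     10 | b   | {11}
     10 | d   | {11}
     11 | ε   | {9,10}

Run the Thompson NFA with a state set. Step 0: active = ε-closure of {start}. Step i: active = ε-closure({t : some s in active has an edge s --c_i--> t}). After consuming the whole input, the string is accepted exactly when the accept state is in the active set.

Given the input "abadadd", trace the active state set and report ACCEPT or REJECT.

Answer: ACCEPT

Derivation:
start: ε-closure({0}) = {0,1,2,3,4,8,10}
'a' @ 1: {5,6}
'b' @ 2: {3,4,7,8,10}
'a' @ 3: {5,6}
'd' @ 4: {3,4,7,8,10}
'a' @ 5: {5,6}
'd' @ 6: {3,4,7,8,10}
'd' @ 7: {1,9,10,11}  ✓accept
after full input: {1,9,10,11}  (accept=1 in)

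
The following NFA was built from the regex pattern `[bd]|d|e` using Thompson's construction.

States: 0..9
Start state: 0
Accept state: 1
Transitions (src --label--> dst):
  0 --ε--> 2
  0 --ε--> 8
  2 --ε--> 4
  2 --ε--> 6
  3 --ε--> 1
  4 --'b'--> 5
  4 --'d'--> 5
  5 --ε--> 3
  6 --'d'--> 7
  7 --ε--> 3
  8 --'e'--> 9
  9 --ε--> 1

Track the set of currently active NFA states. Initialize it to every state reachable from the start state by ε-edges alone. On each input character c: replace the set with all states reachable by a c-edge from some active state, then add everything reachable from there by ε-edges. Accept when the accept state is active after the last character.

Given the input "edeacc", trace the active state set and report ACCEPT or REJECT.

Answer: REJECT

Derivation:
start: ε-closure({0}) = {0,2,4,6,8}
'e' @ 1: {1,9}  ✓accept
'd' @ 2: {}  — no active states
rest 'eacc' ignored (set empty)
final: {}; accept 1 not in set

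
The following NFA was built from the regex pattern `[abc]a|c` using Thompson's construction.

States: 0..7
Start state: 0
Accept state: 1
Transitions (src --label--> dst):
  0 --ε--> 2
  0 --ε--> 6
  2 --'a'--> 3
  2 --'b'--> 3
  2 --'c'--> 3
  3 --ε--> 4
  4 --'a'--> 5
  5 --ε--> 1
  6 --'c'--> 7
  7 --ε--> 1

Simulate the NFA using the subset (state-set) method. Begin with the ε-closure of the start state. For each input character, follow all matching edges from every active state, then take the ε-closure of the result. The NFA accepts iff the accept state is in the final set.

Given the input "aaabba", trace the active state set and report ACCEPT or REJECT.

initial (ε-close {0}): {0,2,6}
'a' @ 1: {3,4}
'a' @ 2: {1,5}  [accepting]
'a' @ 3: {}  — state set empty
rest 'bba' ignored (set empty)
after full input: {}  (accept=1 not in)

Answer: REJECT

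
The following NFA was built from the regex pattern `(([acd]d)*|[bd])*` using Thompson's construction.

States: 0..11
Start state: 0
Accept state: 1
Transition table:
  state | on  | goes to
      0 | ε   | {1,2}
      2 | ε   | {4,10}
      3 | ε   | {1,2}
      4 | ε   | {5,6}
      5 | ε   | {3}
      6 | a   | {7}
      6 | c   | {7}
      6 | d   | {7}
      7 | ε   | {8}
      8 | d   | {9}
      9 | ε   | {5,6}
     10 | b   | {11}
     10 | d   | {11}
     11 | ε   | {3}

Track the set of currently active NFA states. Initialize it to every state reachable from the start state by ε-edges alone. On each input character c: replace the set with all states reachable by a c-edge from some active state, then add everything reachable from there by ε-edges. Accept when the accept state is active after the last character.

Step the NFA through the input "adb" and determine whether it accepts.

S₀ = ε-closure({0}) = {0,1,2,3,4,5,6,10}
'a' @ 1: {7,8}
'd' @ 2: {1,2,3,4,5,6,9,10}  [accepting]
'b' @ 3: {1,2,3,4,5,6,10,11}  [accepting]
after full input: {1,2,3,4,5,6,10,11}  (accept=1 in)

Answer: ACCEPT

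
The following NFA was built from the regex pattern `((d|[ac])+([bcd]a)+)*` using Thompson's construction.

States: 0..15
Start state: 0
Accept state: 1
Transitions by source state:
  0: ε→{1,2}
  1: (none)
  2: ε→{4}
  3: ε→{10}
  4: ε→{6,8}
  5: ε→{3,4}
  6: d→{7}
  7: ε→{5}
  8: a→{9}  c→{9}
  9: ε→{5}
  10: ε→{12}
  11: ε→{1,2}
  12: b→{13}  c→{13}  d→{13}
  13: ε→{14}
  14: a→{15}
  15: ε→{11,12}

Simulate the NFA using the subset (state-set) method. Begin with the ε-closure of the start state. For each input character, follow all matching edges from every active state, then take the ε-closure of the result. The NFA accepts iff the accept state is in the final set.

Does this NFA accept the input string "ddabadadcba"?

start: ε-closure({0}) = {0,1,2,4,6,8}
'd' @ 1: {3,4,5,6,7,8,10,12}
'd' @ 2: {3,4,5,6,7,8,10,12,13,14}
'a' @ 3: {1,2,3,4,5,6,8,9,10,11,12,15}  ✓accept
'b' @ 4: {13,14}
'a' @ 5: {1,2,4,6,8,11,12,15}  ✓accept
'd' @ 6: {3,4,5,6,7,8,10,12,13,14}
'a' @ 7: {1,2,3,4,5,6,8,9,10,11,12,15}  ✓accept
'd' @ 8: {3,4,5,6,7,8,10,12,13,14}
'c' @ 9: {3,4,5,6,8,9,10,12,13,14}
'b' @ 10: {13,14}
'a' @ 11: {1,2,4,6,8,11,12,15}  ✓accept
after full input: {1,2,4,6,8,11,12,15}  (accept=1 in)

Answer: ACCEPT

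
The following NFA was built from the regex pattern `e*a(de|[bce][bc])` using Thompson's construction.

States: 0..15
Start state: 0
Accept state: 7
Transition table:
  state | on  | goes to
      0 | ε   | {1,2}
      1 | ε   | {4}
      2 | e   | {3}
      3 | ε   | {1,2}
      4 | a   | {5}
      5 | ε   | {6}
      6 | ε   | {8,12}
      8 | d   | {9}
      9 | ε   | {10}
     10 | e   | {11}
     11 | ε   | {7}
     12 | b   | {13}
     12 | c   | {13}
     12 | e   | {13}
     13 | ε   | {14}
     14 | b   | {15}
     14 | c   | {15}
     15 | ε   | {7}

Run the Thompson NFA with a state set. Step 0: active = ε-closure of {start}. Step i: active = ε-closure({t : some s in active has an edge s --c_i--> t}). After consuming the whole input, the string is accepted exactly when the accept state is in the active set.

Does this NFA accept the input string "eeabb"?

Answer: ACCEPT

Trace:
initial (ε-close {0}): {0,1,2,4}
'e' @ 1: {1,2,3,4}
'e' @ 2: {1,2,3,4}
'a' @ 3: {5,6,8,12}
'b' @ 4: {13,14}
'b' @ 5: {7,15}  ✓accept
after full input: {7,15}  (accept=7 in)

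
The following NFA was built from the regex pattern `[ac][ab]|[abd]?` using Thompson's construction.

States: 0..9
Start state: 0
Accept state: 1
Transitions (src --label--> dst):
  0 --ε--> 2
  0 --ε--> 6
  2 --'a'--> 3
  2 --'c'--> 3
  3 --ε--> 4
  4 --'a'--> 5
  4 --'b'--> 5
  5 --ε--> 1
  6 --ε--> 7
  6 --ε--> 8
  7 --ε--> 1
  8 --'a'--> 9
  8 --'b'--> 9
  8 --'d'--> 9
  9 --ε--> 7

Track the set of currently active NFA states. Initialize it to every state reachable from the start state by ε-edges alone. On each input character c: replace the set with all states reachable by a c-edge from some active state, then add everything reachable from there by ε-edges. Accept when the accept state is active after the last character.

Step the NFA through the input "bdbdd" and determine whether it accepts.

initial (ε-close {0}): {0,1,2,6,7,8}
'b' @ 1: {1,7,9}  [accepting]
'd' @ 2: {}  — no active states
rest 'bdd' ignored (set empty)
end set {} — state 1 not in

Answer: REJECT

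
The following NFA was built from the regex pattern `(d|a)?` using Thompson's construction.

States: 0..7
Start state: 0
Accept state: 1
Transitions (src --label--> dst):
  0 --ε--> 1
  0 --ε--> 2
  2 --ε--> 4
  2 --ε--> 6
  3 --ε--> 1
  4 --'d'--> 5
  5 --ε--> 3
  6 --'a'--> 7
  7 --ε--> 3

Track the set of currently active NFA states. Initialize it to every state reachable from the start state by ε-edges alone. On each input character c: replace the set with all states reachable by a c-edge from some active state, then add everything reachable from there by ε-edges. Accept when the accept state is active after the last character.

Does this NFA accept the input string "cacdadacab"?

start: ε-closure({0}) = {0,1,2,4,6}
'c' @ 1: {}  — no active states
rest 'acdadacab' ignored (set empty)
end set {} — state 1 not in

Answer: REJECT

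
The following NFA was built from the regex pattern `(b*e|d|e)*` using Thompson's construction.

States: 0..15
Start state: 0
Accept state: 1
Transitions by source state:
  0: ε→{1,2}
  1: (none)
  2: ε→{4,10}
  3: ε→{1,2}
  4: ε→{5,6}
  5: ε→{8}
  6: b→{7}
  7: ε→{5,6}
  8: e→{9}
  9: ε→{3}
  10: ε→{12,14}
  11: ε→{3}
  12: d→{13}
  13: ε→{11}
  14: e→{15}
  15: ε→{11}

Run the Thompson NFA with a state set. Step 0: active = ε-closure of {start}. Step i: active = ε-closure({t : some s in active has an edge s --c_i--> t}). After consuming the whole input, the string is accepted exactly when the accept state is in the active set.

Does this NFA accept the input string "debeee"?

initial (ε-close {0}): {0,1,2,4,5,6,8,10,12,14}
'd' @ 1: {1,2,3,4,5,6,8,10,11,12,13,14}  [accepting]
'e' @ 2: {1,2,3,4,5,6,8,9,10,11,12,14,15}  [accepting]
'b' @ 3: {5,6,7,8}
'e' @ 4: {1,2,3,4,5,6,8,9,10,12,14}  [accepting]
'e' @ 5: {1,2,3,4,5,6,8,9,10,11,12,14,15}  [accepting]
'e' @ 6: {1,2,3,4,5,6,8,9,10,11,12,14,15}  [accepting]
final: {1,2,3,4,5,6,8,9,10,11,12,14,15}; accept 1 in set

Answer: ACCEPT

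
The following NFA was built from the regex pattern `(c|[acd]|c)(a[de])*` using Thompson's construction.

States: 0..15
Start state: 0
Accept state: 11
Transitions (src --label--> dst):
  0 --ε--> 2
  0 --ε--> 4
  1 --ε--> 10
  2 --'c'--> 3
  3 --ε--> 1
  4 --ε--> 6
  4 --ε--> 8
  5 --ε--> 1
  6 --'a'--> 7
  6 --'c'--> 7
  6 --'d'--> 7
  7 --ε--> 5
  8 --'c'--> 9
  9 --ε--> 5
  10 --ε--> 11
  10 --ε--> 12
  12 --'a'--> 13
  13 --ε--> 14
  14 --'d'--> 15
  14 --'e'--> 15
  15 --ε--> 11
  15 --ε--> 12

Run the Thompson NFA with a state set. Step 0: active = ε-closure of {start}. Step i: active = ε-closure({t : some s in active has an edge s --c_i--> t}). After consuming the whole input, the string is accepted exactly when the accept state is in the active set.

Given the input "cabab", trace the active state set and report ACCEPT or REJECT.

initial (ε-close {0}): {0,2,4,6,8}
'c' @ 1: {1,3,5,7,9,10,11,12}  (accept∈set)
'a' @ 2: {13,14}
'b' @ 3: {}  — state set empty
rest 'ab' ignored (set empty)
end set {} — state 11 not in

Answer: REJECT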